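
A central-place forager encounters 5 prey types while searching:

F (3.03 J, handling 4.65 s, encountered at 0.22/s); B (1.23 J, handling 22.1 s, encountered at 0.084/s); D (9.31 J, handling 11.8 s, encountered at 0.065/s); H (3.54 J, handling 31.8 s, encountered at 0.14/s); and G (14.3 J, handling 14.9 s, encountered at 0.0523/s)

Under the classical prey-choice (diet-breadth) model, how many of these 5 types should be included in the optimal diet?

E/h in descending order: G 0.96, D 0.789, F 0.652, H 0.111, B 0.0557 J/s. The optimal diet is the largest prefix of this list for which every included type satisfies E_i/h_i > R on the types above it.
Rate on top 1: 0.4203. D: 0.789 > 0.4203 → include.
Rate on top 2: 0.5314. F: 0.652 > 0.5314 → include.
Rate on top 3: 0.5658. H: 0.111 < 0.5658 → exclude; stop.
Optimal diet: G, D, F — 3 of 5 types.

3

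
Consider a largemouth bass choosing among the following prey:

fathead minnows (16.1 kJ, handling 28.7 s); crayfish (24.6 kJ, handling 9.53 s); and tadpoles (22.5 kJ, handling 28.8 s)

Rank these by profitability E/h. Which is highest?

In descending order of E/h:
crayfish: 24.6/9.53 = 2.58 kJ/s
tadpoles: 22.5/28.8 = 0.781 kJ/s
fathead minnows: 16.1/28.7 = 0.561 kJ/s

crayfish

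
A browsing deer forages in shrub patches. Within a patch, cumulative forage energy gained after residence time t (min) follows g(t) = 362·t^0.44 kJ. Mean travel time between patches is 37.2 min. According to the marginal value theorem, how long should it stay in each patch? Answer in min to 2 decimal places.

Maximise g(t)/(T+t): set derivative to zero → g'(t)(T+t) = g(t).
g'(t) = 0.44·362·t^-0.56. Setting 0.44·362·t^-0.56 = 362·t^0.44/(37.2+t) gives 0.44(37.2+t) = t, so 0.56·t = 0.44×37.2.
t* = 0.44×37.2/0.56 = 29.23 min.

29.23 min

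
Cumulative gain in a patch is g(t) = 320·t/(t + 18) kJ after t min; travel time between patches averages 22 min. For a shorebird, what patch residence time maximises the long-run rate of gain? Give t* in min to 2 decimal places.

19.90 min

Maximise g(t)/(T+t): set derivative to zero → g'(t)(T+t) = g(t).
g'(t) = 320·18/(t + 18)². Setting 320·18/(t+18)² = 320t/[(t+18)(22+t)] gives 18(22+t) = t(t+18), so t² = 18×22 = 396.
t* = √396 = 19.9 min.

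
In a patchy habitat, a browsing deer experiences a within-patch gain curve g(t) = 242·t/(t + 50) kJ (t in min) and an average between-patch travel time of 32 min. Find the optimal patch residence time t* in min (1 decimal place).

By the marginal value theorem, leave when the instantaneous gain rate g'(t) equals the habitat-wide average g(t)/(T + t).
g'(t) = 242·50/(t + 50)². Setting 242·50/(t+50)² = 242t/[(t+50)(32+t)] gives 50(32+t) = t(t+50), so t² = 50×32 = 1600.
t* = √1600 = 40 min.

40.0 min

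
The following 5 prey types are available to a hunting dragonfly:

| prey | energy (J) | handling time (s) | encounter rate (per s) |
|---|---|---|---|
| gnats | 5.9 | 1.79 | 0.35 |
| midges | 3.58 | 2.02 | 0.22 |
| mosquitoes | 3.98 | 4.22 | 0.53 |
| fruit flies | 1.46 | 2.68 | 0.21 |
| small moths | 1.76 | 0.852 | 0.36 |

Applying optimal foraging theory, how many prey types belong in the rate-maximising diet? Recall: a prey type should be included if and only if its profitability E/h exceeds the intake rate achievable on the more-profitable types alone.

3

E/h in descending order: gnats 3.3, small moths 2.07, midges 1.77, mosquitoes 0.943, fruit flies 0.545 J/s. The optimal diet is the largest prefix of this list for which every included type satisfies E_i/h_i > R on the types above it.
Rate on top 1: 1.27. small moths: 2.07 > 1.27 → include.
Rate on top 2: 1.396. midges: 1.77 > 1.396 → include.
Rate on top 3: 1.466. mosquitoes: 0.943 < 1.466 → exclude; stop.
Optimal diet: gnats, small moths, midges — 3 of 5 types.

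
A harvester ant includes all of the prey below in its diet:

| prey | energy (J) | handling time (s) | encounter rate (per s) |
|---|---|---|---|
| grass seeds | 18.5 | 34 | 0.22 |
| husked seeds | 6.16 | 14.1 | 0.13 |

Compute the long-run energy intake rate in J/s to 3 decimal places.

0.472 J/s

R = Σλ_iE_i / (1 + Σλ_ih_i)
Numerator: 0.22×18.5 + 0.13×6.16 = 4.871
Denominator: 1 + 0.22×34 + 0.13×14.1 = 10.31
R = 4.871/10.31 = 0.4723 J/s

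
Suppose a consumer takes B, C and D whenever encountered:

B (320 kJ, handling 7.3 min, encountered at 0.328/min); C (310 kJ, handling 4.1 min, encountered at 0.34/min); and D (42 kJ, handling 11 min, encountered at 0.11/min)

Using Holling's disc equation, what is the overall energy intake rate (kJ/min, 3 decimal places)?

R = (0.328×320 + 0.34×310 + 0.11×42) / (1 + 0.328×7.3 + 0.34×4.1 + 0.11×11) = 215/5.998 = 35.84 kJ/min.

35.840 kJ/min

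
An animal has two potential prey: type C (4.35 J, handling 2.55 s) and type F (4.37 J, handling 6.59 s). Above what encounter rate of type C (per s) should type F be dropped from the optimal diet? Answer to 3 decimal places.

0.249 per s

The zero-one rule: include type F iff E₂/h₂ > λE₁/(1+λh₁). Equality gives the switch point.
λE₁h₂ = E₂ + λE₂h₁ ⇒ λ = E₂/(E₁h₂ − E₂h₁) = 4.37/(28.67 − 11.14) = 0.2494 per s.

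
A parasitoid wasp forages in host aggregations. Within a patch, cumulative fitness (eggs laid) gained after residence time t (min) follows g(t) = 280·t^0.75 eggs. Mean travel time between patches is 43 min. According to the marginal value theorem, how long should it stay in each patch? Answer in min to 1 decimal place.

By the marginal value theorem, leave when the instantaneous gain rate g'(t) equals the habitat-wide average g(t)/(T + t).
g'(t) = 0.75·280·t^-0.25. Setting 0.75·280·t^-0.25 = 280·t^0.75/(43+t) gives 0.75(43+t) = t, so 0.25·t = 0.75×43.
t* = 0.75×43/0.25 = 129 min.

129.0 min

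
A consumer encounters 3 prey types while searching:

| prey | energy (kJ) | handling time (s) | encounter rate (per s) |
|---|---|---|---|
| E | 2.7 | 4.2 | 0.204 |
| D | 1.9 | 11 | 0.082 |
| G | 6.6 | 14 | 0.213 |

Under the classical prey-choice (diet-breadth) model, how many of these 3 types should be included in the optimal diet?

E/h in descending order: E 0.643, G 0.471, D 0.173 kJ/s. The optimal diet is the largest prefix of this list for which every included type satisfies E_i/h_i > R on the types above it.
Rate on top 1: 0.2966. G: 0.471 > 0.2966 → include.
Rate on top 2: 0.4044. D: 0.173 < 0.4044 → exclude; stop.
Optimal diet: E, G — 2 of 3 types.

2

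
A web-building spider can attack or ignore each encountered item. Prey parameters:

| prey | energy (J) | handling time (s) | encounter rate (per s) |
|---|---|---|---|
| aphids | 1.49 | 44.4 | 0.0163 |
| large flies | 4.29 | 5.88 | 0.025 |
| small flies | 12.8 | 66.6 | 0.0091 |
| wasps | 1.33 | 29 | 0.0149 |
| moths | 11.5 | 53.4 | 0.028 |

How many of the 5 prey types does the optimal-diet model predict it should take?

Rank by E/h (J/s): large flies 0.73, moths 0.215, small flies 0.192, wasps 0.0459, aphids 0.0336. Include each in turn until the next type's E/h falls below the running intake rate.
Rate on top 1: 0.0935. moths: 0.215 > 0.0935 → include.
Rate on top 2: 0.1625. small flies: 0.192 > 0.1625 → include.
Rate on top 3: 0.168. wasps: 0.0459 < 0.168 → exclude; stop.
Optimal diet: large flies, moths, small flies — 3 of 5 types.

3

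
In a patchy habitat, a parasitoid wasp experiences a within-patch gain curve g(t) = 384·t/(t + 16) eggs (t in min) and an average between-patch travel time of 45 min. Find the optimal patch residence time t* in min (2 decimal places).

By the marginal value theorem, leave when the instantaneous gain rate g'(t) equals the habitat-wide average g(t)/(T + t).
g'(t) = 384·16/(t + 16)². Setting 384·16/(t+16)² = 384t/[(t+16)(45+t)] gives 16(45+t) = t(t+16), so t² = 16×45 = 720.
t* = √720 = 26.83 min.

26.83 min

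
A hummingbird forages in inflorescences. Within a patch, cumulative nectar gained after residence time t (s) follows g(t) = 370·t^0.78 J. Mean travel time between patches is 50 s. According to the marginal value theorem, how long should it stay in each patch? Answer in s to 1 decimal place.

Optimal t* satisfies g'(t*) = g(t*)/(T + t*).
g'(t) = 0.78·370·t^-0.22. Setting 0.78·370·t^-0.22 = 370·t^0.78/(50+t) gives 0.78(50+t) = t, so 0.22·t = 0.78×50.
t* = 0.78×50/0.22 = 177.3 s.

177.3 s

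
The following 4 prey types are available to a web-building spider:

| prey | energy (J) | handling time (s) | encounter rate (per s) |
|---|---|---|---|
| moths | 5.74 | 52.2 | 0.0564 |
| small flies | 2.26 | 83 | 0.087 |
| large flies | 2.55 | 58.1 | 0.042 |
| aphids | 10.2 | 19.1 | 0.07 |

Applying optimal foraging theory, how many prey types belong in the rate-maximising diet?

1

E/h in descending order: aphids 0.534, moths 0.11, large flies 0.0439, small flies 0.0272 J/s. The optimal diet is the largest prefix of this list for which every included type satisfies E_i/h_i > R on the types above it.
Rate on top 1: 0.3055. moths: 0.11 < 0.3055 → exclude; stop.
Optimal diet: aphids — 1 of 4 types.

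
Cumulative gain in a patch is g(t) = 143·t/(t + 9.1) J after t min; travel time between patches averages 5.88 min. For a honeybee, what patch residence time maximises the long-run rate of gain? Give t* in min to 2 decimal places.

7.31 min

Maximise g(t)/(T+t): set derivative to zero → g'(t)(T+t) = g(t).
g'(t) = 143·9.1/(t + 9.1)². Setting 143·9.1/(t+9.1)² = 143t/[(t+9.1)(5.88+t)] gives 9.1(5.88+t) = t(t+9.1), so t² = 9.1×5.88 = 53.51.
t* = √53.51 = 7.315 min.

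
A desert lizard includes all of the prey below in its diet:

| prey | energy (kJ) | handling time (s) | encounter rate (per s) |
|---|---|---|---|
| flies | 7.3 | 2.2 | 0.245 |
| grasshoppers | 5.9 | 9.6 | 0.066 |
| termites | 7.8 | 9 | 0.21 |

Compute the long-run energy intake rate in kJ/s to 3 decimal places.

0.939 kJ/s

Energy encountered per unit search time: 0.245×7.3 + 0.066×5.9 + 0.21×7.8 = 3.816 kJ/s.
Handling time per unit search time: 0.245×2.2 + 0.066×9.6 + 0.21×9 = 3.063.
Rate = 3.816/(1 + 3.063) = 0.9393 kJ/s.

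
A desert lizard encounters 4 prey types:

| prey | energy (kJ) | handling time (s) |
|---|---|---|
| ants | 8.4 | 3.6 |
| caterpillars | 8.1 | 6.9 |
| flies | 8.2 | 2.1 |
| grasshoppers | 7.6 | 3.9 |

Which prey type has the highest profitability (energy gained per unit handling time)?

flies

In descending order of E/h:
flies: 8.2/2.1 = 3.9 kJ/s
ants: 8.4/3.6 = 2.33 kJ/s
grasshoppers: 7.6/3.9 = 1.95 kJ/s
caterpillars: 8.1/6.9 = 1.17 kJ/s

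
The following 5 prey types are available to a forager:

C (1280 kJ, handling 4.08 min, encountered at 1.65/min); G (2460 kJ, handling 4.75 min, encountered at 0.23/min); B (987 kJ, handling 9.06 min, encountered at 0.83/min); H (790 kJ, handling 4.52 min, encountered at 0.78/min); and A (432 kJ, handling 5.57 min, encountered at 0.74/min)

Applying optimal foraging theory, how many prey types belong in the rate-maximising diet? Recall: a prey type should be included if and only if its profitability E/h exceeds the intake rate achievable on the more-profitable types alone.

2

E/h in descending order: G 518, C 314, H 175, B 109, A 77.6 kJ/min. The optimal diet is the largest prefix of this list for which every included type satisfies E_i/h_i > R on the types above it.
Rate on top 1: 270.4. C: 314 > 270.4 → include.
Rate on top 2: 303.5. H: 175 < 303.5 → exclude; stop.
Optimal diet: G, C — 2 of 5 types.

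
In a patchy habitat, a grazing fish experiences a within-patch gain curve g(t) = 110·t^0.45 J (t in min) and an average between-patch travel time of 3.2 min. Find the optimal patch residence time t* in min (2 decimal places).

2.62 min

By the marginal value theorem, leave when the instantaneous gain rate g'(t) equals the habitat-wide average g(t)/(T + t).
g'(t) = 0.45·110·t^-0.55. Setting 0.45·110·t^-0.55 = 110·t^0.45/(3.2+t) gives 0.45(3.2+t) = t, so 0.55·t = 0.45×3.2.
t* = 0.45×3.2/0.55 = 2.618 min.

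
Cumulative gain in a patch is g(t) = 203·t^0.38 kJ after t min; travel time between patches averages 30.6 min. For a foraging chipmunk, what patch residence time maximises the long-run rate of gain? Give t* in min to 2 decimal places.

By the marginal value theorem, leave when the instantaneous gain rate g'(t) equals the habitat-wide average g(t)/(T + t).
g'(t) = 0.38·203·t^-0.62. Setting 0.38·203·t^-0.62 = 203·t^0.38/(30.6+t) gives 0.38(30.6+t) = t, so 0.62·t = 0.38×30.6.
t* = 0.38×30.6/0.62 = 18.75 min.

18.75 min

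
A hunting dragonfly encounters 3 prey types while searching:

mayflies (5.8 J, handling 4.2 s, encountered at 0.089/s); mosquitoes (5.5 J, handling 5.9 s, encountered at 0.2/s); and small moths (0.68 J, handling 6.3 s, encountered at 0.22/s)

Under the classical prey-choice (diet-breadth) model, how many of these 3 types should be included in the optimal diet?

2

Profitabilities (E/h, J/s): mayflies 1.38, mosquitoes 0.932, small moths 0.108. Add prey in this order while the next type's profitability exceeds the intake rate on those already taken.
Rate on top 1: 0.3757. mosquitoes: 0.932 > 0.3757 → include.
Rate on top 2: 0.6329. small moths: 0.108 < 0.6329 → exclude; stop.
Optimal diet: mayflies, mosquitoes — 2 of 3 types.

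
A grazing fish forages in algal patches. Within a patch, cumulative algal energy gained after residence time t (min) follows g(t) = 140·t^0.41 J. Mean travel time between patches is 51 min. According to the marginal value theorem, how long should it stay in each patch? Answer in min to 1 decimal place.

35.4 min

Optimal t* satisfies g'(t*) = g(t*)/(T + t*).
g'(t) = 0.41·140·t^-0.59. Setting 0.41·140·t^-0.59 = 140·t^0.41/(51+t) gives 0.41(51+t) = t, so 0.59·t = 0.41×51.
t* = 0.41×51/0.59 = 35.44 min.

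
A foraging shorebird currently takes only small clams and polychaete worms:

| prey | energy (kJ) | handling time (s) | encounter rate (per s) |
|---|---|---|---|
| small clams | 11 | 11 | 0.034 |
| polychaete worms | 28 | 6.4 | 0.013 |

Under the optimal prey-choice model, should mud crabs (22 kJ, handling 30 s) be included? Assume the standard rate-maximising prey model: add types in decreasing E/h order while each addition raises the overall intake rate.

Yes

On small clams and polychaete worms alone, R = ΣλE/(1+Σλh) = 0.738/1.457 = 0.5065 kJ/s.
mud crabs: E/h = 22/30 = 0.7333 kJ/s.
0.7333 > 0.5065, so adding mud crabs raises the average — include it.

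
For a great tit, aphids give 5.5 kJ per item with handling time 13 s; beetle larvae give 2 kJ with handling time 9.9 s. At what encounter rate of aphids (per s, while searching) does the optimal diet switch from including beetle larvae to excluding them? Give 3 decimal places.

The zero-one rule: include beetle larvae iff E₂/h₂ > λE₁/(1+λh₁). Equality gives the switch point.
λE₁h₂ = E₂ + λE₂h₁ ⇒ λ = E₂/(E₁h₂ − E₂h₁) = 2/(54.45 − 26) = 0.0703 per s.

0.070 per s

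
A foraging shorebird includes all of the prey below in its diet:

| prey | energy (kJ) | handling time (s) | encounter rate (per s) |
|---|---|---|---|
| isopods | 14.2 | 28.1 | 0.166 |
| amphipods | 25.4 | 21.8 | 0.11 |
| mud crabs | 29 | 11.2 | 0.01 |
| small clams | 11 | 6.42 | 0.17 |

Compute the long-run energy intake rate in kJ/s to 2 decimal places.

0.79 kJ/s

R = Σλ_iE_i / (1 + Σλ_ih_i)
Numerator: 0.166×14.2 + 0.11×25.4 + 0.01×29 + 0.17×11 = 7.311
Denominator: 1 + 0.166×28.1 + 0.11×21.8 + 0.01×11.2 + 0.17×6.42 = 9.266
R = 7.311/9.266 = 0.789 kJ/s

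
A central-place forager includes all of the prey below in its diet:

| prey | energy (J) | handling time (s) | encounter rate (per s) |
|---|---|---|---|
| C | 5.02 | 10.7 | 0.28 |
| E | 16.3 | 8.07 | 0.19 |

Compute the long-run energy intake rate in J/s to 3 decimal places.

R = (0.28×5.02 + 0.19×16.3) / (1 + 0.28×10.7 + 0.19×8.07) = 4.503/5.529 = 0.8143 J/s.

0.814 J/s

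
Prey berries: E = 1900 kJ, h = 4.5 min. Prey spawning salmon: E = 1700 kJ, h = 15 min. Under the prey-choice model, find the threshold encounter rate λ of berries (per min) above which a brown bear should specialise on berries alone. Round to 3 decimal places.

0.082 per min

Drop spawning salmon once their profitability E₂/h₂ falls below the rate achievable on berries alone: E₂/h₂ = λE₁/(1 + λh₁).
Solve for λ: λE₁h₂ = E₂(1 + λh₁) → λ(E₁h₂ − E₂h₁) = E₂ → λ = E₂/(E₁h₂ − E₂h₁).
λ = 1700/(1900×15 − 1700×4.5) = 1700/2.085e+04 = 0.08153 per min.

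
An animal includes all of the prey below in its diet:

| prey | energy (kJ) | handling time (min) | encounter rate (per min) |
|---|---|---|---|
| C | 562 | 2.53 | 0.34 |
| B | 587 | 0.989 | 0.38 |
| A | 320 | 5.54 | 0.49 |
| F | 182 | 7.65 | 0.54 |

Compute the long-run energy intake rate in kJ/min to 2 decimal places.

Energy encountered per unit search time: 0.34×562 + 0.38×587 + 0.49×320 + 0.54×182 = 669.2 kJ/min.
Handling time per unit search time: 0.34×2.53 + 0.38×0.989 + 0.49×5.54 + 0.54×7.65 = 8.082.
Rate = 669.2/(1 + 8.082) = 73.69 kJ/min.

73.69 kJ/min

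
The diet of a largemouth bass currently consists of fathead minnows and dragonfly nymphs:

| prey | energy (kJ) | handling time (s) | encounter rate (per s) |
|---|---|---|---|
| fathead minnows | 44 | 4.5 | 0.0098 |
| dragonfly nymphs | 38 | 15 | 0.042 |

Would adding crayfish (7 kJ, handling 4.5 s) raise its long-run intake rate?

On fathead minnows and dragonfly nymphs alone, R = ΣλE/(1+Σλh) = 2.027/1.674 = 1.211 kJ/s.
Profitability of crayfish: 7/4.5 = 1.556 kJ/s.
Since 1.556 > R, including crayfish increases the long-run rate.

Yes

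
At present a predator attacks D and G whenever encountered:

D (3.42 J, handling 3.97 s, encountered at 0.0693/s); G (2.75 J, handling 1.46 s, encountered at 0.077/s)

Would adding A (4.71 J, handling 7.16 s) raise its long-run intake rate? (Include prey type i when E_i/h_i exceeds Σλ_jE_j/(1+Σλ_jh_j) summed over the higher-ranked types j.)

Yes

Intake rate on the current diet: R = (0.0693×3.42 + 0.077×2.75) / (1 + 0.0693×3.97 + 0.077×1.46) = 0.4488/1.388 = 0.3234 J/s.
A: E/h = 4.71/7.16 = 0.6578 J/s.
Since 0.6578 > R, including A increases the long-run rate.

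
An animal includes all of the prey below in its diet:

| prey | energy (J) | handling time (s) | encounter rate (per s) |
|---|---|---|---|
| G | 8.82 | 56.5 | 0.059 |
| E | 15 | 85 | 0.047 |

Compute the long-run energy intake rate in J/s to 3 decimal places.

Energy encountered per unit search time: 0.059×8.82 + 0.047×15 = 1.225 J/s.
Handling time per unit search time: 0.059×56.5 + 0.047×85 = 7.329.
Rate = 1.225/(1 + 7.329) = 0.1471 J/s.

0.147 J/s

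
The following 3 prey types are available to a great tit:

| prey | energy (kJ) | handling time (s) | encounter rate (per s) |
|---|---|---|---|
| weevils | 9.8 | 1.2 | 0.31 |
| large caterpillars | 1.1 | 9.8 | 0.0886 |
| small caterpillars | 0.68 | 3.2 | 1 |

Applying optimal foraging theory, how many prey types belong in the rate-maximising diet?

1

E/h in descending order: weevils 8.17, small caterpillars 0.212, large caterpillars 0.112 kJ/s. The optimal diet is the largest prefix of this list for which every included type satisfies E_i/h_i > R on the types above it.
Rate on top 1: 2.214. small caterpillars: 0.212 < 2.214 → exclude; stop.
Optimal diet: weevils — 1 of 3 types.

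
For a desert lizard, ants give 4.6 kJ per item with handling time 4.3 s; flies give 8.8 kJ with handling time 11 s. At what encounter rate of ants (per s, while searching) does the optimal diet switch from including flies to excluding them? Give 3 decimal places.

Drop flies once their profitability E₂/h₂ falls below the rate achievable on ants alone: E₂/h₂ = λE₁/(1 + λh₁).
Solve for λ: λE₁h₂ = E₂(1 + λh₁) → λ(E₁h₂ − E₂h₁) = E₂ → λ = E₂/(E₁h₂ − E₂h₁).
λ = 8.8/(4.6×11 − 8.8×4.3) = 8.8/12.76 = 0.6897 per s.

0.690 per s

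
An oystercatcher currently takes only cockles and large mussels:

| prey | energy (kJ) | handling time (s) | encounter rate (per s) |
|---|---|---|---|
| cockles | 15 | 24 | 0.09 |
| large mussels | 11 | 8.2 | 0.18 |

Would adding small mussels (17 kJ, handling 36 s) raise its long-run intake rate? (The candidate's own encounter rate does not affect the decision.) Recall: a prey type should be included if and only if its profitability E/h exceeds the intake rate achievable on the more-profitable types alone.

No

Current rate: (0.09×15 + 0.18×11)/(1 + 0.09×24 + 0.18×8.2) = 0.7183 kJ/s.
small mussels: E/h = 17/36 = 0.4722 kJ/s.
0.4722 < 0.7183, so adding small mussels would lower the average — exclude it.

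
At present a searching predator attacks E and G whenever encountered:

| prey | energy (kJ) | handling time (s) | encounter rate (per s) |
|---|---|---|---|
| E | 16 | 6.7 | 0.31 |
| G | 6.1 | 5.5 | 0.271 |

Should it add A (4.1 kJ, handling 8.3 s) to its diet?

Current rate: (0.31×16 + 0.271×6.1)/(1 + 0.31×6.7 + 0.271×5.5) = 1.448 kJ/s.
A: E/h = 4.1/8.3 = 0.494 kJ/s.
0.494 < 1.448, so adding A would lower the average — exclude it.

No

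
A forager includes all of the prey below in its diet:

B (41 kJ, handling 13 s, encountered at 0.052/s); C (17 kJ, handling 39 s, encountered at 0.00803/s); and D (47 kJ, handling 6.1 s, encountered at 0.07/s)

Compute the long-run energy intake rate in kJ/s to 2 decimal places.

2.30 kJ/s

Energy encountered per unit search time: 0.052×41 + 0.00803×17 + 0.07×47 = 5.559 kJ/s.
Handling time per unit search time: 0.052×13 + 0.00803×39 + 0.07×6.1 = 1.416.
Rate = 5.559/(1 + 1.416) = 2.301 kJ/s.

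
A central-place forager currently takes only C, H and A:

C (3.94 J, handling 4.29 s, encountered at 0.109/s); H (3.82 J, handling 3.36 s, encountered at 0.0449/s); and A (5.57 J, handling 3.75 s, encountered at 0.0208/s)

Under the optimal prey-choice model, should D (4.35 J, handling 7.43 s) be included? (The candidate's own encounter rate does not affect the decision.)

Intake rate on the current diet: R = (0.109×3.94 + 0.0449×3.82 + 0.0208×5.57) / (1 + 0.109×4.29 + 0.0449×3.36 + 0.0208×3.75) = 0.7168/1.696 = 0.4225 J/s.
D: E/h = 4.35/7.43 = 0.5855 J/s.
Since 0.5855 > R, including D increases the long-run rate.

Yes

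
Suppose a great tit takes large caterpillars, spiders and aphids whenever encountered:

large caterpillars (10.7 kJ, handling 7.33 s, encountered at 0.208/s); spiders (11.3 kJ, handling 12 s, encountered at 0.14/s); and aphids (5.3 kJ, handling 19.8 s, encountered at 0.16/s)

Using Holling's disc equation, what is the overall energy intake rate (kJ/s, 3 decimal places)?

R = (0.208×10.7 + 0.14×11.3 + 0.16×5.3) / (1 + 0.208×7.33 + 0.14×12 + 0.16×19.8) = 4.656/7.373 = 0.6315 kJ/s.

0.631 kJ/s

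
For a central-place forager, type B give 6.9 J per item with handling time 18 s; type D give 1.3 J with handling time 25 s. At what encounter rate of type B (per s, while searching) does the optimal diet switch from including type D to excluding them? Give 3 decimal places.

0.009 per s

The zero-one rule: include type D iff E₂/h₂ > λE₁/(1+λh₁). Equality gives the switch point.
λE₁h₂ = E₂ + λE₂h₁ ⇒ λ = E₂/(E₁h₂ − E₂h₁) = 1.3/(172.5 − 23.4) = 0.008719 per s.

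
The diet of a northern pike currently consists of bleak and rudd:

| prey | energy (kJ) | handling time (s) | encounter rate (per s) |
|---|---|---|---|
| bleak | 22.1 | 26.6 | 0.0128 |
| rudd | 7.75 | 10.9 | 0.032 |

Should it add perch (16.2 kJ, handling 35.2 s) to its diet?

Yes

Intake rate on the current diet: R = (0.0128×22.1 + 0.032×7.75) / (1 + 0.0128×26.6 + 0.032×10.9) = 0.5309/1.689 = 0.3143 kJ/s.
Profitability of perch: 16.2/35.2 = 0.4602 kJ/s.
Since 0.4602 > R, including perch increases the long-run rate.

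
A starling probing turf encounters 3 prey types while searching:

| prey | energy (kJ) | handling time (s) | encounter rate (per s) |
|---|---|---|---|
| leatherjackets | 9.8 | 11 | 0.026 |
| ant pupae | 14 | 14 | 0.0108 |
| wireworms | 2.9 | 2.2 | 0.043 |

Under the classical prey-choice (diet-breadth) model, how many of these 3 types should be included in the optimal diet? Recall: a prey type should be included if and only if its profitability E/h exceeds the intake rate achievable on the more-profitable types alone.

Profitabilities (E/h, kJ/s): wireworms 1.32, ant pupae 1, leatherjackets 0.891. Add prey in this order while the next type's profitability exceeds the intake rate on those already taken.
Rate on top 1: 0.1139. ant pupae: 1 > 0.1139 → include.
Rate on top 2: 0.2215. leatherjackets: 0.891 > 0.2215 → include.
Optimal diet: wireworms, ant pupae, leatherjackets — 3 of 3 types.

3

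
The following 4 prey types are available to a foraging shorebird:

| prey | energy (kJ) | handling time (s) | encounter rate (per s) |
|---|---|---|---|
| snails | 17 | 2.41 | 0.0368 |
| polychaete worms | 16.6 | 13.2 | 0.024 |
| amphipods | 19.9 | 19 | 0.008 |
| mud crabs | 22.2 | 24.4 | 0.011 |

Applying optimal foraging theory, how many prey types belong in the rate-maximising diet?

4

Rank by E/h (kJ/s): snails 7.05, polychaete worms 1.26, amphipods 1.05, mud crabs 0.91. Include each in turn until the next type's E/h falls below the running intake rate.
Rate on top 1: 0.5746. polychaete worms: 1.26 > 0.5746 → include.
Rate on top 2: 0.7286. amphipods: 1.05 > 0.7286 → include.
Rate on top 3: 0.7597. mud crabs: 0.91 > 0.7597 → include.
Optimal diet: snails, polychaete worms, amphipods, mud crabs — 4 of 4 types.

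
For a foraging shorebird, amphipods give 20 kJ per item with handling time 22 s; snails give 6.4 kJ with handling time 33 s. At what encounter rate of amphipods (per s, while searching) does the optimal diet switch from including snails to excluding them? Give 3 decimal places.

0.012 per s

At the threshold, the rate on amphipods alone equals the profitability of snails: λ·20/(1 + λ·22) = 6.4/33 = 0.1939.
Rearranging, λ(20 − 0.1939×22) = 0.1939, so λ = 0.1939/15.73 = 0.01233 per s.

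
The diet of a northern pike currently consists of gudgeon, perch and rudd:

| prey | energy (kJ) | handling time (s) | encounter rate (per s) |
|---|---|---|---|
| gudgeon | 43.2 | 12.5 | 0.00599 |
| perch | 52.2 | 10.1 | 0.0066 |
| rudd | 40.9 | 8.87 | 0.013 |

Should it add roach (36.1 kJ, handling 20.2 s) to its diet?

Yes

Current rate: (0.00599×43.2 + 0.0066×52.2 + 0.013×40.9)/(1 + 0.00599×12.5 + 0.0066×10.1 + 0.013×8.87) = 0.903 kJ/s.
roach: E/h = 36.1/20.2 = 1.787 kJ/s.
1.787 > 0.903, so adding roach raises the average — include it.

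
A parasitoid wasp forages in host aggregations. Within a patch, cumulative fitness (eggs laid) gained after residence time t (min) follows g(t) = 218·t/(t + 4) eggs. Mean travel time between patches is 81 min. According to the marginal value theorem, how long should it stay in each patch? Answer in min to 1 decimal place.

Maximise g(t)/(T+t): set derivative to zero → g'(t)(T+t) = g(t).
g'(t) = 218·4/(t + 4)². Setting 218·4/(t+4)² = 218t/[(t+4)(81+t)] gives 4(81+t) = t(t+4), so t² = 4×81 = 324.
t* = √324 = 18 min.

18.0 min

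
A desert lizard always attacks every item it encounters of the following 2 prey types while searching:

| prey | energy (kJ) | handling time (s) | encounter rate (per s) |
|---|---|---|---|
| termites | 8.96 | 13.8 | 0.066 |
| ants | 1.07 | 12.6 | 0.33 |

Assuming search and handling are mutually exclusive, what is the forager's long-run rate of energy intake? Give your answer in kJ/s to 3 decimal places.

0.156 kJ/s

Energy encountered per unit search time: 0.066×8.96 + 0.33×1.07 = 0.9445 kJ/s.
Handling time per unit search time: 0.066×13.8 + 0.33×12.6 = 5.069.
Rate = 0.9445/(1 + 5.069) = 0.1556 kJ/s.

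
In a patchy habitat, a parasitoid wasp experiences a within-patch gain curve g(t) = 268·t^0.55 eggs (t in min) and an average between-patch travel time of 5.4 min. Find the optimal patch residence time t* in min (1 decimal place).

6.6 min

By the marginal value theorem, leave when the instantaneous gain rate g'(t) equals the habitat-wide average g(t)/(T + t).
g'(t) = 0.55·268·t^-0.45. Setting 0.55·268·t^-0.45 = 268·t^0.55/(5.4+t) gives 0.55(5.4+t) = t, so 0.45·t = 0.55×5.4.
t* = 0.55×5.4/0.45 = 6.6 min.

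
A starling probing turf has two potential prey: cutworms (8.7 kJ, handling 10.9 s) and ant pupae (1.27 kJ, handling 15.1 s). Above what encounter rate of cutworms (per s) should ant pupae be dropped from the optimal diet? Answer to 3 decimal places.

Drop ant pupae once their profitability E₂/h₂ falls below the rate achievable on cutworms alone: E₂/h₂ = λE₁/(1 + λh₁).
Solve for λ: λE₁h₂ = E₂(1 + λh₁) → λ(E₁h₂ − E₂h₁) = E₂ → λ = E₂/(E₁h₂ − E₂h₁).
λ = 1.27/(8.7×15.1 − 1.27×10.9) = 1.27/117.5 = 0.01081 per s.

0.011 per s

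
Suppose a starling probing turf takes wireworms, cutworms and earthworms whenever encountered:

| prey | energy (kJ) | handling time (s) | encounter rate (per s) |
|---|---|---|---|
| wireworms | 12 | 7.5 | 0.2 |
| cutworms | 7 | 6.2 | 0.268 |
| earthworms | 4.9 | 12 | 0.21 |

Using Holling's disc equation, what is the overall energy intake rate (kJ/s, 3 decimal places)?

0.794 kJ/s

R = (0.2×12 + 0.268×7 + 0.21×4.9) / (1 + 0.2×7.5 + 0.268×6.2 + 0.21×12) = 5.305/6.682 = 0.794 kJ/s.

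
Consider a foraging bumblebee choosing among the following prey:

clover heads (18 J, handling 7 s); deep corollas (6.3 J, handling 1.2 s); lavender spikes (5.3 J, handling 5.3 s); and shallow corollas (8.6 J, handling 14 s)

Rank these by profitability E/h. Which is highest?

deep corollas

Profitability E/h (J/s): clover heads = 18/7 = 2.57, deep corollas = 6.3/1.2 = 5.25, lavender spikes = 5.3/5.3 = 1, shallow corollas = 8.6/14 = 0.614.
Ranked: deep corollas > clover heads > lavender spikes > shallow corollas.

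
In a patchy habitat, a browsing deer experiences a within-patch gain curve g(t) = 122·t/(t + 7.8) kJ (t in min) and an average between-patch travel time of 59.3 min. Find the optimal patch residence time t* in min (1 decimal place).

Optimal t* satisfies g'(t*) = g(t*)/(T + t*).
g'(t) = 122·7.8/(t + 7.8)². Setting 122·7.8/(t+7.8)² = 122t/[(t+7.8)(59.3+t)] gives 7.8(59.3+t) = t(t+7.8), so t² = 7.8×59.3 = 462.5.
t* = √462.5 = 21.51 min.

21.5 min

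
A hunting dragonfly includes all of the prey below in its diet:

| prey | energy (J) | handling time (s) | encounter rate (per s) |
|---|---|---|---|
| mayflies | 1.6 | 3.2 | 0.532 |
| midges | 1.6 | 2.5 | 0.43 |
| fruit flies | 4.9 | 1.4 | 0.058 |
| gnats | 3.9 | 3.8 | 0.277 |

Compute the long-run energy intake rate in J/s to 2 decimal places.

R = Σλ_iE_i / (1 + Σλ_ih_i)
Numerator: 0.532×1.6 + 0.43×1.6 + 0.058×4.9 + 0.277×3.9 = 2.904
Denominator: 1 + 0.532×3.2 + 0.43×2.5 + 0.058×1.4 + 0.277×3.8 = 4.911
R = 2.904/4.911 = 0.5912 J/s

0.59 J/s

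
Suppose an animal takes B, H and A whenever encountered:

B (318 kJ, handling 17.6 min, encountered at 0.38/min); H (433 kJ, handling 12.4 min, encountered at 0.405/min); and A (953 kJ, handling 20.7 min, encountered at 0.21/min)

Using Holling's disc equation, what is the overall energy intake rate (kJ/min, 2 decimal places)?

29.10 kJ/min

R = (0.38×318 + 0.405×433 + 0.21×953) / (1 + 0.38×17.6 + 0.405×12.4 + 0.21×20.7) = 496.3/17.06 = 29.1 kJ/min.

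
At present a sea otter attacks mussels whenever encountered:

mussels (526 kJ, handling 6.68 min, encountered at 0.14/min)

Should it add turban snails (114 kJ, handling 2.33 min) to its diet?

Yes

Intake rate on the current diet: R = (0.14×526) / (1 + 0.14×6.68) = 73.64/1.935 = 38.05 kJ/min.
Profitability of turban snails: 114/2.33 = 48.93 kJ/min.
48.93 > 38.05, so adding turban snails raises the average — include it.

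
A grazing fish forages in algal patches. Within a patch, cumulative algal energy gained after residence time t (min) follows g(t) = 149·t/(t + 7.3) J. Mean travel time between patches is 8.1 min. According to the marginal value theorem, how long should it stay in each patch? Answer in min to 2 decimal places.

Maximise g(t)/(T+t): set derivative to zero → g'(t)(T+t) = g(t).
g'(t) = 149·7.3/(t + 7.3)². Setting 149·7.3/(t+7.3)² = 149t/[(t+7.3)(8.1+t)] gives 7.3(8.1+t) = t(t+7.3), so t² = 7.3×8.1 = 59.13.
t* = √59.13 = 7.69 min.

7.69 min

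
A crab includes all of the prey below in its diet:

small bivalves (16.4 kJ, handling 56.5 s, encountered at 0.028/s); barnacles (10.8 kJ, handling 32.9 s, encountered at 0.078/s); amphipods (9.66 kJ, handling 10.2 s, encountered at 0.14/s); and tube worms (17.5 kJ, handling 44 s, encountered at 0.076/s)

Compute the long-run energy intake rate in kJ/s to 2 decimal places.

0.40 kJ/s

R = (0.028×16.4 + 0.078×10.8 + 0.14×9.66 + 0.076×17.5) / (1 + 0.028×56.5 + 0.078×32.9 + 0.14×10.2 + 0.076×44) = 3.984/9.92 = 0.4016 kJ/s.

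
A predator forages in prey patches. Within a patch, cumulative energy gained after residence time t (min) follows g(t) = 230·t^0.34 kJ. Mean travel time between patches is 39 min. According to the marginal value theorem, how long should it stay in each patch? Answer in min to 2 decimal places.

By the marginal value theorem, leave when the instantaneous gain rate g'(t) equals the habitat-wide average g(t)/(T + t).
g'(t) = 0.34·230·t^-0.66. Setting 0.34·230·t^-0.66 = 230·t^0.34/(39+t) gives 0.34(39+t) = t, so 0.66·t = 0.34×39.
t* = 0.34×39/0.66 = 20.09 min.

20.09 min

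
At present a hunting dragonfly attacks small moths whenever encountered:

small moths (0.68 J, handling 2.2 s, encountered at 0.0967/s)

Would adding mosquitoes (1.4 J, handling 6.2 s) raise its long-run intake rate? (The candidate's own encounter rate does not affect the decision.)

Intake rate on the current diet: R = (0.0967×0.68) / (1 + 0.0967×2.2) = 0.06576/1.213 = 0.05422 J/s.
Profitability of mosquitoes: 1.4/6.2 = 0.2258 J/s.
0.2258 > 0.05422, so adding mosquitoes raises the average — include it.

Yes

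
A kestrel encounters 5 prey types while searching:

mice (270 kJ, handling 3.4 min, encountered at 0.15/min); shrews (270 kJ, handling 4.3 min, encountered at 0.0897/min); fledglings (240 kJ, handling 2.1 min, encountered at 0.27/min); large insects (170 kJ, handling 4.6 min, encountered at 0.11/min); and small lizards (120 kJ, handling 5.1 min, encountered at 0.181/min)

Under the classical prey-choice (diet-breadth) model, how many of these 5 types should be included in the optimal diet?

3

Profitabilities (E/h, kJ/min): fledglings 114, mice 79.4, shrews 62.8, large insects 37, small lizards 23.5. Add prey in this order while the next type's profitability exceeds the intake rate on those already taken.
Rate on top 1: 41.35. mice: 79.4 > 41.35 → include.
Rate on top 2: 50.7. shrews: 62.8 > 50.7 → include.
Rate on top 3: 52.59. large insects: 37 < 52.59 → exclude; stop.
Optimal diet: fledglings, mice, shrews — 3 of 5 types.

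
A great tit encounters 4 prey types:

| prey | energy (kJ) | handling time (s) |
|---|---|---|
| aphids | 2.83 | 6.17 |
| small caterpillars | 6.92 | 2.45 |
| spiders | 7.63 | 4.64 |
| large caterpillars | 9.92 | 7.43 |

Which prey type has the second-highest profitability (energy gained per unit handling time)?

spiders

In descending order of E/h:
small caterpillars: 6.92/2.45 = 2.82 kJ/s
spiders: 7.63/4.64 = 1.64 kJ/s
large caterpillars: 9.92/7.43 = 1.34 kJ/s
aphids: 2.83/6.17 = 0.459 kJ/s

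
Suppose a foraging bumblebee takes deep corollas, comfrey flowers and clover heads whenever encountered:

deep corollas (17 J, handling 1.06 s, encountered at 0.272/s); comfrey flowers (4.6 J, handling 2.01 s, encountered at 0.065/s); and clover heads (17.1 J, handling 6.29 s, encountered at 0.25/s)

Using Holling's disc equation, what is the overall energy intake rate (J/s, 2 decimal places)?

Energy encountered per unit search time: 0.272×17 + 0.065×4.6 + 0.25×17.1 = 9.198 J/s.
Handling time per unit search time: 0.272×1.06 + 0.065×2.01 + 0.25×6.29 = 1.991.
Rate = 9.198/(1 + 1.991) = 3.075 J/s.

3.07 J/s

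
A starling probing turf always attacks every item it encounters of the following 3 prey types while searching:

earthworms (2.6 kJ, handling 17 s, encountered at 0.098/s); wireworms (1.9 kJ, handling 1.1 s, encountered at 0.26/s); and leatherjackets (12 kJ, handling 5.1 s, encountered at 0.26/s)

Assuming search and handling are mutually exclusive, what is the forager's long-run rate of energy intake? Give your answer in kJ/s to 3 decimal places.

0.904 kJ/s

Energy encountered per unit search time: 0.098×2.6 + 0.26×1.9 + 0.26×12 = 3.869 kJ/s.
Handling time per unit search time: 0.098×17 + 0.26×1.1 + 0.26×5.1 = 3.278.
Rate = 3.869/(1 + 3.278) = 0.9043 kJ/s.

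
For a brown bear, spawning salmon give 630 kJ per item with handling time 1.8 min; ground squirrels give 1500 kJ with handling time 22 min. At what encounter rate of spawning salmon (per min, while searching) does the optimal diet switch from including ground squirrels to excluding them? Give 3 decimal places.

0.134 per min

Drop ground squirrels once their profitability E₂/h₂ falls below the rate achievable on spawning salmon alone: E₂/h₂ = λE₁/(1 + λh₁).
Solve for λ: λE₁h₂ = E₂(1 + λh₁) → λ(E₁h₂ − E₂h₁) = E₂ → λ = E₂/(E₁h₂ − E₂h₁).
λ = 1500/(630×22 − 1500×1.8) = 1500/1.116e+04 = 0.1344 per min.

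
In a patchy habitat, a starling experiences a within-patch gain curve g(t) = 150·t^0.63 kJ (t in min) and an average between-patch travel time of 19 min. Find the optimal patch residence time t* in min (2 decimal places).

32.35 min

By the marginal value theorem, leave when the instantaneous gain rate g'(t) equals the habitat-wide average g(t)/(T + t).
g'(t) = 0.63·150·t^-0.37. Setting 0.63·150·t^-0.37 = 150·t^0.63/(19+t) gives 0.63(19+t) = t, so 0.37·t = 0.63×19.
t* = 0.63×19/0.37 = 32.35 min.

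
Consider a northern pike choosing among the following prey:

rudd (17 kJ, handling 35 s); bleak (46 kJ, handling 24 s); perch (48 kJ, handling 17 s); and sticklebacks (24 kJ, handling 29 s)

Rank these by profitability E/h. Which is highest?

In descending order of E/h:
perch: 48/17 = 2.82 kJ/s
bleak: 46/24 = 1.92 kJ/s
sticklebacks: 24/29 = 0.828 kJ/s
rudd: 17/35 = 0.486 kJ/s

perch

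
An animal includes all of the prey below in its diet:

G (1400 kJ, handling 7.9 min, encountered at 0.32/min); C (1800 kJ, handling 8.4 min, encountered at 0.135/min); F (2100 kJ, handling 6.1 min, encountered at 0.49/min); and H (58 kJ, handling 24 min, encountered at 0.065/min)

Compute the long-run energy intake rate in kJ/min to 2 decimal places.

Energy encountered per unit search time: 0.32×1400 + 0.135×1800 + 0.49×2100 + 0.065×58 = 1724 kJ/min.
Handling time per unit search time: 0.32×7.9 + 0.135×8.4 + 0.49×6.1 + 0.065×24 = 8.211.
Rate = 1724/(1 + 8.211) = 187.1 kJ/min.

187.14 kJ/min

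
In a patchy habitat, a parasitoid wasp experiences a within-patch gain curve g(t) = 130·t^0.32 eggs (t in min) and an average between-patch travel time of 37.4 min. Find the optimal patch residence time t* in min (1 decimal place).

By the marginal value theorem, leave when the instantaneous gain rate g'(t) equals the habitat-wide average g(t)/(T + t).
g'(t) = 0.32·130·t^-0.68. Setting 0.32·130·t^-0.68 = 130·t^0.32/(37.4+t) gives 0.32(37.4+t) = t, so 0.68·t = 0.32×37.4.
t* = 0.32×37.4/0.68 = 17.6 min.

17.6 min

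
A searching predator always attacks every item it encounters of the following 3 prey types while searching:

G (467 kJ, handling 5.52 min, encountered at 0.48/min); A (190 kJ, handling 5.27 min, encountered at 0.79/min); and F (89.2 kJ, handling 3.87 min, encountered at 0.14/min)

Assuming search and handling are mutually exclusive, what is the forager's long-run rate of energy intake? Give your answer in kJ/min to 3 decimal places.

R = Σλ_iE_i / (1 + Σλ_ih_i)
Numerator: 0.48×467 + 0.79×190 + 0.14×89.2 = 386.7
Denominator: 1 + 0.48×5.52 + 0.79×5.27 + 0.14×3.87 = 8.355
R = 386.7/8.355 = 46.29 kJ/min

46.291 kJ/min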